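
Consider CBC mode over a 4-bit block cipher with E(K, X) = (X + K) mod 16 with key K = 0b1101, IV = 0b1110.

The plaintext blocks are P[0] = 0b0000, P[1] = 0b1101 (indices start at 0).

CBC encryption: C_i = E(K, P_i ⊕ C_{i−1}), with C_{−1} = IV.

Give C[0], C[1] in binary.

C[0]: P[0] ⊕ 0b1110 = 0b1110; E(K, 0b1110) = 0b1011.
C[1]: P[1] ⊕ 0b1011 = 0b0110; E(K, 0b0110) = 0b0011.

C[0] = 0b1011, C[1] = 0b0011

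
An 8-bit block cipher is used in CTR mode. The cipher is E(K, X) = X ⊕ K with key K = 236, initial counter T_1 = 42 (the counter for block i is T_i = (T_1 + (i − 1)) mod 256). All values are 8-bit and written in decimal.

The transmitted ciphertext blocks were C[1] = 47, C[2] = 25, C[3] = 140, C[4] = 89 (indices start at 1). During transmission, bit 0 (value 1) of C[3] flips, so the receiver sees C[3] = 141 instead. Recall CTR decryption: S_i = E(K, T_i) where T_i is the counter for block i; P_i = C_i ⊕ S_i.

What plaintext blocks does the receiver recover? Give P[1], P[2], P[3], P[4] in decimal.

Only C[3] changed, to 141. In CTR, a change in C_i flips the same bit in P_i only; the keystream is unaffected. Decrypting the received ciphertext:
P[1]: T = 42, S = E(K, T) = 198; 47 ⊕ 198 = 233.
P[2]: T = 43, S = E(K, T) = 199; 25 ⊕ 199 = 222.
P[3]: T = 44, S = E(K, T) = 192; 141 ⊕ 192 = 77.
P[4]: T = 45, S = E(K, T) = 193; 89 ⊕ 193 = 152.
Blocks that differ from the original plaintext: P[3].

P[1] = 233, P[2] = 222, P[3] = 77, P[4] = 152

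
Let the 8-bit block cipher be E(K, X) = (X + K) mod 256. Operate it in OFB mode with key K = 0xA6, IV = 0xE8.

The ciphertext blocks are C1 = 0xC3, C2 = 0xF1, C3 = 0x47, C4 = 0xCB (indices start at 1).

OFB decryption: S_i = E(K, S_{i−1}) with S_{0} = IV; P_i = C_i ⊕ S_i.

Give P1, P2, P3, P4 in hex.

P1: S = E(K, 0xE8) = 0x8E; 0xC3 ⊕ 0x8E = 0x4D.
P2: S = E(K, 0x8E) = 0x34; 0xF1 ⊕ 0x34 = 0xC5.
P3: S = E(K, 0x34) = 0xDA; 0x47 ⊕ 0xDA = 0x9D.
P4: S = E(K, 0xDA) = 0x80; 0xCB ⊕ 0x80 = 0x4B.

P1 = 0x4D, P2 = 0xC5, P3 = 0x9D, P4 = 0x4B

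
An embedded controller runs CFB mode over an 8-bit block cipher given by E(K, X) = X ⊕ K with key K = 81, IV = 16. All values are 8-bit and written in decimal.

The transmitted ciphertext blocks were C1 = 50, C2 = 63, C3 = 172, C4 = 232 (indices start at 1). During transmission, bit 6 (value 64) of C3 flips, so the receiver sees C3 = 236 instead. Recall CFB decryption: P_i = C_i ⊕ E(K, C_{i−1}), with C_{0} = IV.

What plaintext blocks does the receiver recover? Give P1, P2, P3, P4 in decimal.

P1 = 115, P2 = 92, P3 = 130, P4 = 85

Only C3 changed, to 236. In CFB, a change in C_i flips the same bit in P_i and garbles P_{i+1}. Decrypting the received ciphertext:
P1: E(K, 16) = 65; 50 ⊕ 65 = 115.
P2: E(K, 50) = 99; 63 ⊕ 99 = 92.
P3: E(K, 63) = 110; 236 ⊕ 110 = 130.
P4: E(K, 236) = 189; 232 ⊕ 189 = 85.
Blocks that differ from the original plaintext: P3, P4.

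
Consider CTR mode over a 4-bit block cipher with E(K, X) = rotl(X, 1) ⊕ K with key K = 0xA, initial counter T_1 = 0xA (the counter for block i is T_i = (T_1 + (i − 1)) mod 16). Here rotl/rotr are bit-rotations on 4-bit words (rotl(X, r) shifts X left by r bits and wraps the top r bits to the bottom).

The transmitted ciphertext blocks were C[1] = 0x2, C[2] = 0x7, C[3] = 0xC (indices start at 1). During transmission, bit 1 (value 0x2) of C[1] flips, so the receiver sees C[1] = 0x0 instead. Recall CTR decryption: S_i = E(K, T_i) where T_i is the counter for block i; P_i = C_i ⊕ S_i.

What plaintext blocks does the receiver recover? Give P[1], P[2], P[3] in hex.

P[1] = 0xF, P[2] = 0xA, P[3] = 0xF

Only C[1] changed, to 0x0. In CTR, a change in C_i flips the same bit in P_i only; the keystream is unaffected. Decrypting the received ciphertext:
P[1]: T = 0xA, S = E(K, T) = 0xF; 0x0 ⊕ 0xF = 0xF.
P[2]: T = 0xB, S = E(K, T) = 0xD; 0x7 ⊕ 0xD = 0xA.
P[3]: T = 0xC, S = E(K, T) = 0x3; 0xC ⊕ 0x3 = 0xF.
Blocks that differ from the original plaintext: P[1].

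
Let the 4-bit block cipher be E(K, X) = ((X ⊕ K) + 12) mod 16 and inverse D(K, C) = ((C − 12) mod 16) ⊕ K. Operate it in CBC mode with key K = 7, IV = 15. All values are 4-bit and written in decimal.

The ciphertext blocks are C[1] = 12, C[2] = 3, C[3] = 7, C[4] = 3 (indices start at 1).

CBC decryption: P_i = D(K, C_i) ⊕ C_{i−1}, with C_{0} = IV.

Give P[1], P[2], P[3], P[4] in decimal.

P[1]: D(K, 12) = 7; 7 ⊕ 15 = 8.
P[2]: D(K, 3) = 0; 0 ⊕ 12 = 12.
P[3]: D(K, 7) = 12; 12 ⊕ 3 = 15.
P[4]: D(K, 3) = 0; 0 ⊕ 7 = 7.

P[1] = 8, P[2] = 12, P[3] = 15, P[4] = 7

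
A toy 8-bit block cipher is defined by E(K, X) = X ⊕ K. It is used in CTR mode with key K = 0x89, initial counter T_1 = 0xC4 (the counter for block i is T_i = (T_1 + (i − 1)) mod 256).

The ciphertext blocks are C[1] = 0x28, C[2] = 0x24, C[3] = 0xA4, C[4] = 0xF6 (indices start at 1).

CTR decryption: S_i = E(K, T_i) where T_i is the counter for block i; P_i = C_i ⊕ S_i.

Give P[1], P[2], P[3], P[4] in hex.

P[1] = 0x65, P[2] = 0x68, P[3] = 0xEB, P[4] = 0xB8

P[1]: T = 0xC4, S = E(K, T) = 0x4D; 0x28 ⊕ 0x4D = 0x65.
P[2]: T = 0xC5, S = E(K, T) = 0x4C; 0x24 ⊕ 0x4C = 0x68.
P[3]: T = 0xC6, S = E(K, T) = 0x4F; 0xA4 ⊕ 0x4F = 0xEB.
P[4]: T = 0xC7, S = E(K, T) = 0x4E; 0xF6 ⊕ 0x4E = 0xB8.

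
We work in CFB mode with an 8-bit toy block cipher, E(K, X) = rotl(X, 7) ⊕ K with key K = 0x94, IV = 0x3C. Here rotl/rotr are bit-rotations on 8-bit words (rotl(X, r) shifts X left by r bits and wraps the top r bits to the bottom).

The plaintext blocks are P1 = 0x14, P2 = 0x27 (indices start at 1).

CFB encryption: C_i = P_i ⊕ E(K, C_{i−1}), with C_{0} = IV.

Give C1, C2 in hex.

C1: E(K, 0x3C) = 0x8A; 0x14 ⊕ 0x8A = 0x9E.
C2: E(K, 0x9E) = 0xDB; 0x27 ⊕ 0xDB = 0xFC.

C1 = 0x9E, C2 = 0xFC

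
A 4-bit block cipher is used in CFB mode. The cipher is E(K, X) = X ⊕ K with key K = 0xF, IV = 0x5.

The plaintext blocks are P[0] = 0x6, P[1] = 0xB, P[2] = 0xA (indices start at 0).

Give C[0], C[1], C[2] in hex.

C[0] = 0xC, C[1] = 0x8, C[2] = 0xD

CFB encryption: C_i = P_i ⊕ E(K, C_{i−1}), with C_{−1} = IV.
C[0]: E(K, 0x5) = 0xA; 0x6 ⊕ 0xA = 0xC.
C[1]: E(K, 0xC) = 0x3; 0xB ⊕ 0x3 = 0x8.
C[2]: E(K, 0x8) = 0x7; 0xA ⊕ 0x7 = 0xD.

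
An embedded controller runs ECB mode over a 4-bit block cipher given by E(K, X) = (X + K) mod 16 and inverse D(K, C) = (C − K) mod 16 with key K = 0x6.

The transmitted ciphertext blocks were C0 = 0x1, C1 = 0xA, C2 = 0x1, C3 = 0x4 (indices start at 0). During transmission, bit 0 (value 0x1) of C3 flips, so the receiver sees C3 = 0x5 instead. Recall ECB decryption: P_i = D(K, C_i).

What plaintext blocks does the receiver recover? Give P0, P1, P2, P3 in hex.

Only C3 changed, to 0x5. In ECB, a change in C_i affects only P_i. Decrypting the received ciphertext:
P0: D(K, 0x1) = 0xB.
P1: D(K, 0xA) = 0x4.
P2: D(K, 0x1) = 0xB.
P3: D(K, 0x5) = 0xF.
Blocks that differ from the original plaintext: P3.

P0 = 0xB, P1 = 0x4, P2 = 0xB, P3 = 0xF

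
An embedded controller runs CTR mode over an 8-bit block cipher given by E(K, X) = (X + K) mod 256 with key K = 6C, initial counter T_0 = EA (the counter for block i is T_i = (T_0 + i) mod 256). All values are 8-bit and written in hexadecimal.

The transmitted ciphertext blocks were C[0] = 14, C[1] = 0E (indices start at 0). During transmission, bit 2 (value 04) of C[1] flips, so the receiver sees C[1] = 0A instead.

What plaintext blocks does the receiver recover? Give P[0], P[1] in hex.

CTR decryption: S_i = E(K, T_i) where T_i is the counter for block i; P_i = C_i ⊕ S_i.
Only C[1] changed, to 0A. In CTR, a change in C_i flips the same bit in P_i only; the keystream is unaffected. Decrypting the received ciphertext:
P[0]: T = EA, S = E(K, T) = 56; 14 ⊕ 56 = 42.
P[1]: T = EB, S = E(K, T) = 57; 0A ⊕ 57 = 5D.
Blocks that differ from the original plaintext: P[1].

P[0] = 42, P[1] = 5D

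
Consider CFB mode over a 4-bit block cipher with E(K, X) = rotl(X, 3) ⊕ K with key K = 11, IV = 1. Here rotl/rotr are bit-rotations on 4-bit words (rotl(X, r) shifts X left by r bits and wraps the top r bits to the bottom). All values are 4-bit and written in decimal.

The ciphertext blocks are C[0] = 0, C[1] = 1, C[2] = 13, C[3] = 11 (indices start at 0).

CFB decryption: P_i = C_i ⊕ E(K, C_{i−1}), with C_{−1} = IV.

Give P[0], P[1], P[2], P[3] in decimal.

P[0] = 3, P[1] = 10, P[2] = 14, P[3] = 14

P[0]: E(K, 1) = 3; 0 ⊕ 3 = 3.
P[1]: E(K, 0) = 11; 1 ⊕ 11 = 10.
P[2]: E(K, 1) = 3; 13 ⊕ 3 = 14.
P[3]: E(K, 13) = 5; 11 ⊕ 5 = 14.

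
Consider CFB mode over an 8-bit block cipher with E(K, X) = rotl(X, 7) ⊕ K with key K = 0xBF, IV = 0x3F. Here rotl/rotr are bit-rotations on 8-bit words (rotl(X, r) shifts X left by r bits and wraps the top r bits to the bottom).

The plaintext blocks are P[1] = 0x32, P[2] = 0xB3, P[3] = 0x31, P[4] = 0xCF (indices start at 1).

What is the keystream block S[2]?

CFB encryption: C_i = P_i ⊕ E(K, C_{i−1}), with C_{0} = IV.
C[1]: E(K, 0x3F) = 0x20; 0x32 ⊕ 0x20 = 0x12.
C[2]: E(K, 0x12) = 0xB6; 0xB3 ⊕ 0xB6 = 0x05.
So S[2] = 0xB6.

0xB6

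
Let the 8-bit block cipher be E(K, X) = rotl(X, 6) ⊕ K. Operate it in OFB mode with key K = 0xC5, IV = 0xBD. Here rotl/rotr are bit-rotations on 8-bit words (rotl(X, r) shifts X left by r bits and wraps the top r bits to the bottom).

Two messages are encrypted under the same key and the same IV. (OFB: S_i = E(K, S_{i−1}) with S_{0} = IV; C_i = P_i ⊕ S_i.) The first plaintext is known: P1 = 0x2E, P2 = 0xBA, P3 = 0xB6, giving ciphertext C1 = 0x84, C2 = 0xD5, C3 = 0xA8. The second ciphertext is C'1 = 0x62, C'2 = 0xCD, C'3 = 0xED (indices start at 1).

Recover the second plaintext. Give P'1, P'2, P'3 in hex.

In OFB with a reused IV, both messages share the same keystream S_i, so C_i ⊕ C'_i = P_i ⊕ P'_i and thus P'_i = P_i ⊕ C_i ⊕ C'_i.
P'1: 0x2E ⊕ 0x84 ⊕ 0x62 = 0xC8.
P'2: 0xBA ⊕ 0xD5 ⊕ 0xCD = 0xA2.
P'3: 0xB6 ⊕ 0xA8 ⊕ 0xED = 0xF3.

P'1 = 0xC8, P'2 = 0xA2, P'3 = 0xF3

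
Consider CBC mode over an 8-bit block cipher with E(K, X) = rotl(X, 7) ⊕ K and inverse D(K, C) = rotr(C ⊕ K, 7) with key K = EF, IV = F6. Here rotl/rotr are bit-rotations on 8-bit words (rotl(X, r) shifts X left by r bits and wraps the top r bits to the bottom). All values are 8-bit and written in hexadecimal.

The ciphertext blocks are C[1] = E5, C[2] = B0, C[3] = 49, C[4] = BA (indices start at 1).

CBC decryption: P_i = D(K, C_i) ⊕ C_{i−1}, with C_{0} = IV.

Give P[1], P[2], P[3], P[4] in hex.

P[1]: D(K, E5) = 14; 14 ⊕ F6 = E2.
P[2]: D(K, B0) = BE; BE ⊕ E5 = 5B.
P[3]: D(K, 49) = 4D; 4D ⊕ B0 = FD.
P[4]: D(K, BA) = AA; AA ⊕ 49 = E3.

P[1] = E2, P[2] = 5B, P[3] = FD, P[4] = E3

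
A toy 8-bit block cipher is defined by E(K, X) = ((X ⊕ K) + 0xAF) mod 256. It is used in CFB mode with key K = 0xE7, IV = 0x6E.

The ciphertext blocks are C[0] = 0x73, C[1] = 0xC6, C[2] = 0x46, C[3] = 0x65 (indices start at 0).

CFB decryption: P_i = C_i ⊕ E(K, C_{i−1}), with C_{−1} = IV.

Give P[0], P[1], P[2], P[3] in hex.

P[0]: E(K, 0x6E) = 0x38; 0x73 ⊕ 0x38 = 0x4B.
P[1]: E(K, 0x73) = 0x43; 0xC6 ⊕ 0x43 = 0x85.
P[2]: E(K, 0xC6) = 0xD0; 0x46 ⊕ 0xD0 = 0x96.
P[3]: E(K, 0x46) = 0x50; 0x65 ⊕ 0x50 = 0x35.

P[0] = 0x4B, P[1] = 0x85, P[2] = 0x96, P[3] = 0x35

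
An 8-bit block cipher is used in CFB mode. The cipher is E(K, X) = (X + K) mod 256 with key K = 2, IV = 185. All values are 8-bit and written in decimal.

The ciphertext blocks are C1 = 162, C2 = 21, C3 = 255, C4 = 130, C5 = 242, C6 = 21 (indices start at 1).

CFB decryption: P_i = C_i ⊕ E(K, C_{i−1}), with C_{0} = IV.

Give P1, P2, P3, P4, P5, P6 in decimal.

P1: E(K, 185) = 187; 162 ⊕ 187 = 25.
P2: E(K, 162) = 164; 21 ⊕ 164 = 177.
P3: E(K, 21) = 23; 255 ⊕ 23 = 232.
P4: E(K, 255) = 1; 130 ⊕ 1 = 131.
P5: E(K, 130) = 132; 242 ⊕ 132 = 118.
P6: E(K, 242) = 244; 21 ⊕ 244 = 225.

P1 = 25, P2 = 177, P3 = 232, P4 = 131, P5 = 118, P6 = 225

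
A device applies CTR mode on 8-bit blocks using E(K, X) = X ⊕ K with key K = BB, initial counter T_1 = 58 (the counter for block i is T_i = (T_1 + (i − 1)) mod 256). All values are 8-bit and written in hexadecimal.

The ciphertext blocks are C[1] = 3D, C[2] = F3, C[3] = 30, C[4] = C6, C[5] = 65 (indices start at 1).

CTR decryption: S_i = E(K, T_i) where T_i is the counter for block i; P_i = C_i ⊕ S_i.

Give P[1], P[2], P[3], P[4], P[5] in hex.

P[1]: T = 58, S = E(K, T) = E3; 3D ⊕ E3 = DE.
P[2]: T = 59, S = E(K, T) = E2; F3 ⊕ E2 = 11.
P[3]: T = 5A, S = E(K, T) = E1; 30 ⊕ E1 = D1.
P[4]: T = 5B, S = E(K, T) = E0; C6 ⊕ E0 = 26.
P[5]: T = 5C, S = E(K, T) = E7; 65 ⊕ E7 = 82.

P[1] = DE, P[2] = 11, P[3] = D1, P[4] = 26, P[5] = 82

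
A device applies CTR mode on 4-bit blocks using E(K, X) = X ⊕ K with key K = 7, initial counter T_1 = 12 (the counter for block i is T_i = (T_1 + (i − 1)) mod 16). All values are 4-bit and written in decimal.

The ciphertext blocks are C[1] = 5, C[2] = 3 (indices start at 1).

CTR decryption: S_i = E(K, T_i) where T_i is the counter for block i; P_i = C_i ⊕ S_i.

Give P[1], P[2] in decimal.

P[1] = 14, P[2] = 9

P[1]: T = 12, S = E(K, T) = 11; 5 ⊕ 11 = 14.
P[2]: T = 13, S = E(K, T) = 10; 3 ⊕ 10 = 9.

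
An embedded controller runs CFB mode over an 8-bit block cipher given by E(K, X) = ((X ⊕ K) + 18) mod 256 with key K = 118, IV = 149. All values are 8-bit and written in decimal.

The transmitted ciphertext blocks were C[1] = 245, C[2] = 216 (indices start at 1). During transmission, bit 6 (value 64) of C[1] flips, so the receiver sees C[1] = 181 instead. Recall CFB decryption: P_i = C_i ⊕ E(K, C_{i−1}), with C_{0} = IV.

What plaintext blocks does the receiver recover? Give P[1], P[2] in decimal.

P[1] = 64, P[2] = 13

Only C[1] changed, to 181. In CFB, a change in C_i flips the same bit in P_i and garbles P_{i+1}. Decrypting the received ciphertext:
P[1]: E(K, 149) = 245; 181 ⊕ 245 = 64.
P[2]: E(K, 181) = 213; 216 ⊕ 213 = 13.
Blocks that differ from the original plaintext: P[1], P[2].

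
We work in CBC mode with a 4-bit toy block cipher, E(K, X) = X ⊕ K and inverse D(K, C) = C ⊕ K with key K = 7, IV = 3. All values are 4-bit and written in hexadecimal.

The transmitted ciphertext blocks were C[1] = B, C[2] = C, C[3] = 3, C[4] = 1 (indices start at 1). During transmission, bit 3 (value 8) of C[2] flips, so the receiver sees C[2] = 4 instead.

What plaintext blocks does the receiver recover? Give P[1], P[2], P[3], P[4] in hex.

CBC decryption: P_i = D(K, C_i) ⊕ C_{i−1}, with C_{0} = IV.
Only C[2] changed, to 4. In CBC, a change in C_i garbles P_i and flips the same bit in P_{i+1}. Decrypting the received ciphertext:
P[1]: D(K, B) = C; C ⊕ 3 = F.
P[2]: D(K, 4) = 3; 3 ⊕ B = 8.
P[3]: D(K, 3) = 4; 4 ⊕ 4 = 0.
P[4]: D(K, 1) = 6; 6 ⊕ 3 = 5.
Blocks that differ from the original plaintext: P[2], P[3].

P[1] = F, P[2] = 8, P[3] = 0, P[4] = 5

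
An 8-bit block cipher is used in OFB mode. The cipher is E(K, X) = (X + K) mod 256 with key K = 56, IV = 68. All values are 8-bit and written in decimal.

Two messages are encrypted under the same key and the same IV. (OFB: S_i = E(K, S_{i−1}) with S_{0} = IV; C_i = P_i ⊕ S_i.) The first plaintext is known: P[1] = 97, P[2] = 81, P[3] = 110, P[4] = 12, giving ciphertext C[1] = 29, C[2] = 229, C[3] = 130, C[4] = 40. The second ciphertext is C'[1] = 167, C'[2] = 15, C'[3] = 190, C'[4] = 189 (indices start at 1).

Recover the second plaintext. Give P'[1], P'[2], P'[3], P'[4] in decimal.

In OFB with a reused IV, both messages share the same keystream S_i, so C_i ⊕ C'_i = P_i ⊕ P'_i and thus P'_i = P_i ⊕ C_i ⊕ C'_i.
P'[1]: 97 ⊕ 29 ⊕ 167 = 219.
P'[2]: 81 ⊕ 229 ⊕ 15 = 187.
P'[3]: 110 ⊕ 130 ⊕ 190 = 82.
P'[4]: 12 ⊕ 40 ⊕ 189 = 153.

P'[1] = 219, P'[2] = 187, P'[3] = 82, P'[4] = 153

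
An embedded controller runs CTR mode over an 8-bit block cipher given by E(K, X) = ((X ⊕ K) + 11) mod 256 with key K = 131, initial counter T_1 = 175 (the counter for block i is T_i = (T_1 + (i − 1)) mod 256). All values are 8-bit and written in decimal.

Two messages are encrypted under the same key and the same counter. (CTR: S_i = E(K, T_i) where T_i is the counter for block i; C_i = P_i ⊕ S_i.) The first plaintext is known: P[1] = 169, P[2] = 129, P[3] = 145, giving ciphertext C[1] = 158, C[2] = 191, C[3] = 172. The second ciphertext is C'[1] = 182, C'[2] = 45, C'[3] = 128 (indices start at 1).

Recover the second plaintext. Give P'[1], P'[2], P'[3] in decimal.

P'[1] = 129, P'[2] = 19, P'[3] = 189

In CTR with a reused counter, both messages share the same keystream S_i, so C_i ⊕ C'_i = P_i ⊕ P'_i and thus P'_i = P_i ⊕ C_i ⊕ C'_i.
P'[1]: 169 ⊕ 158 ⊕ 182 = 129.
P'[2]: 129 ⊕ 191 ⊕ 45 = 19.
P'[3]: 145 ⊕ 172 ⊕ 128 = 189.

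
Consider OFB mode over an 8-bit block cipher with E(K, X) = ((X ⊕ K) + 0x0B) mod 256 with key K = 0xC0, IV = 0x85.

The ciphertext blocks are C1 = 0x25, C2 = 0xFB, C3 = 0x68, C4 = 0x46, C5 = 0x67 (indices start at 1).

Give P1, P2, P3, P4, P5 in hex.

OFB decryption: S_i = E(K, S_{i−1}) with S_{0} = IV; P_i = C_i ⊕ S_i.
P1: S = E(K, 0x85) = 0x50; 0x25 ⊕ 0x50 = 0x75.
P2: S = E(K, 0x50) = 0x9B; 0xFB ⊕ 0x9B = 0x60.
P3: S = E(K, 0x9B) = 0x66; 0x68 ⊕ 0x66 = 0x0E.
P4: S = E(K, 0x66) = 0xB1; 0x46 ⊕ 0xB1 = 0xF7.
P5: S = E(K, 0xB1) = 0x7C; 0x67 ⊕ 0x7C = 0x1B.

P1 = 0x75, P2 = 0x60, P3 = 0x0E, P4 = 0xF7, P5 = 0x1B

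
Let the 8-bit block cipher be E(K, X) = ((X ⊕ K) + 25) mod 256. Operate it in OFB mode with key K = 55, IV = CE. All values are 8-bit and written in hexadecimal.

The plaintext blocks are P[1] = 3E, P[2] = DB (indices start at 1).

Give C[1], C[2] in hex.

C[1] = FE, C[2] = 61

OFB encryption: S_i = E(K, S_{i−1}) with S_{0} = IV; C_i = P_i ⊕ S_i.
C[1]: S = E(K, CE) = C0; 3E ⊕ C0 = FE.
C[2]: S = E(K, C0) = BA; DB ⊕ BA = 61.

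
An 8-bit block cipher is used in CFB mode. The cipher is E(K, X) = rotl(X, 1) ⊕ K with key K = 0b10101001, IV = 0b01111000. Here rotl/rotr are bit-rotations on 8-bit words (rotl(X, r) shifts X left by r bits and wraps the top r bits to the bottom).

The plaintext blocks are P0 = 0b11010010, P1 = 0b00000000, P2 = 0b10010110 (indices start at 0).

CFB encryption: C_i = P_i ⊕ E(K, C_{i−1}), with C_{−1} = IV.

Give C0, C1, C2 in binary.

C0: E(K, 0b01111000) = 0b01011001; 0b11010010 ⊕ 0b01011001 = 0b10001011.
C1: E(K, 0b10001011) = 0b10111110; 0b00000000 ⊕ 0b10111110 = 0b10111110.
C2: E(K, 0b10111110) = 0b11010100; 0b10010110 ⊕ 0b11010100 = 0b01000010.

C0 = 0b10001011, C1 = 0b10111110, C2 = 0b01000010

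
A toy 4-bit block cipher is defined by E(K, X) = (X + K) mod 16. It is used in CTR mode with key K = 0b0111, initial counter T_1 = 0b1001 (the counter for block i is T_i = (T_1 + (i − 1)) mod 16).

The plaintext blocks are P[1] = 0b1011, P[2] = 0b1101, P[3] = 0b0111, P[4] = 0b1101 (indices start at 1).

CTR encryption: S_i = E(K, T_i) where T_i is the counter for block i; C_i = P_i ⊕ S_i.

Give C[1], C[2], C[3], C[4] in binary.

C[1] = 0b1011, C[2] = 0b1100, C[3] = 0b0101, C[4] = 0b1110

C[1]: T = 0b1001, S = E(K, T) = 0b0000; 0b1011 ⊕ 0b0000 = 0b1011.
C[2]: T = 0b1010, S = E(K, T) = 0b0001; 0b1101 ⊕ 0b0001 = 0b1100.
C[3]: T = 0b1011, S = E(K, T) = 0b0010; 0b0111 ⊕ 0b0010 = 0b0101.
C[4]: T = 0b1100, S = E(K, T) = 0b0011; 0b1101 ⊕ 0b0011 = 0b1110.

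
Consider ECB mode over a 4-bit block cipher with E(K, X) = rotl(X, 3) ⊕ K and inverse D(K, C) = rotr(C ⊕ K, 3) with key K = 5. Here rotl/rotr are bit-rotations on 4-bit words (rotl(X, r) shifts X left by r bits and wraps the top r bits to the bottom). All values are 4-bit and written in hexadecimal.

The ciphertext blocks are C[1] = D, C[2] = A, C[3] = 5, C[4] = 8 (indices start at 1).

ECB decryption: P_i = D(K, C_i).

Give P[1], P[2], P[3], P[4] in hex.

P[1]: D(K, D) = 1.
P[2]: D(K, A) = F.
P[3]: D(K, 5) = 0.
P[4]: D(K, 8) = B.

P[1] = 1, P[2] = F, P[3] = 0, P[4] = B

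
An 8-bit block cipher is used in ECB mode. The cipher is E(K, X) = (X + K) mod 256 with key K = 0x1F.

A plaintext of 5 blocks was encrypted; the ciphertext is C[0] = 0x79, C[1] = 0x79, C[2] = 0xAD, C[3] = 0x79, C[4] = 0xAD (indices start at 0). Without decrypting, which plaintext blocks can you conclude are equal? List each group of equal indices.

ECB encrypts each block independently with the same key, so equal ciphertext blocks imply equal plaintext blocks.
C[0] = C[1] = C[3] = 0x79, so P[0] = P[1] = P[3].
C[2] = C[4] = 0xAD, so P[2] = P[4].

P[0] = P[1] = P[3]; P[2] = P[4]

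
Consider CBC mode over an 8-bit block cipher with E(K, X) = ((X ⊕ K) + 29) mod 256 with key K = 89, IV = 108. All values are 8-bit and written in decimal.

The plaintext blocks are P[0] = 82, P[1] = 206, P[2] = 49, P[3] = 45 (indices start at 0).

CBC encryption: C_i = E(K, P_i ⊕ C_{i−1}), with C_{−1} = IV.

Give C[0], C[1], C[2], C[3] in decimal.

C[0]: P[0] ⊕ 108 = 62; E(K, 62) = 132.
C[1]: P[1] ⊕ 132 = 74; E(K, 74) = 48.
C[2]: P[2] ⊕ 48 = 1; E(K, 1) = 117.
C[3]: P[3] ⊕ 117 = 88; E(K, 88) = 30.

C[0] = 132, C[1] = 48, C[2] = 117, C[3] = 30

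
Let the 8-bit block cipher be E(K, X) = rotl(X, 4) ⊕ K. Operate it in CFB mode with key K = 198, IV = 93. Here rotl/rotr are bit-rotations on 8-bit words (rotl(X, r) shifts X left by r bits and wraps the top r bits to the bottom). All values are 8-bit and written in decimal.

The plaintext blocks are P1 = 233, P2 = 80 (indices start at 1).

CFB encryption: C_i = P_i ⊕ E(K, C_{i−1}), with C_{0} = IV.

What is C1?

C1 = 250

C1: E(K, 93) = 19; 233 ⊕ 19 = 250.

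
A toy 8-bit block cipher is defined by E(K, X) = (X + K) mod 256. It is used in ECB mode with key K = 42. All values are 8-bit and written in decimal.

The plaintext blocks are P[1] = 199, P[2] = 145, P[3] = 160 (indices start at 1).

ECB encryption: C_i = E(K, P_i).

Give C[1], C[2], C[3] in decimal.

C[1] = 241, C[2] = 187, C[3] = 202

C[1]: E(K, 199) = 241.
C[2]: E(K, 145) = 187.
C[3]: E(K, 160) = 202.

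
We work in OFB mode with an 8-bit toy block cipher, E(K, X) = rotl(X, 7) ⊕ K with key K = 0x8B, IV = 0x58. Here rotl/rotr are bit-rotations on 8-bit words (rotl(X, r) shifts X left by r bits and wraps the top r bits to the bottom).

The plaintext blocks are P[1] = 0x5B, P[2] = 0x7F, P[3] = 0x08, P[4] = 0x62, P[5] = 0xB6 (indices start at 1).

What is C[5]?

C[5] = 0x11

OFB encryption: S_i = E(K, S_{i−1}) with S_{0} = IV; C_i = P_i ⊕ S_i.
C[1]: S = E(K, 0x58) = 0xA7; 0x5B ⊕ 0xA7 = 0xFC.
C[2]: S = E(K, 0xA7) = 0x58; 0x7F ⊕ 0x58 = 0x27.
C[3]: S = E(K, 0x58) = 0xA7; 0x08 ⊕ 0xA7 = 0xAF.
C[4]: S = E(K, 0xA7) = 0x58; 0x62 ⊕ 0x58 = 0x3A.
C[5]: S = E(K, 0x58) = 0xA7; 0xB6 ⊕ 0xA7 = 0x11.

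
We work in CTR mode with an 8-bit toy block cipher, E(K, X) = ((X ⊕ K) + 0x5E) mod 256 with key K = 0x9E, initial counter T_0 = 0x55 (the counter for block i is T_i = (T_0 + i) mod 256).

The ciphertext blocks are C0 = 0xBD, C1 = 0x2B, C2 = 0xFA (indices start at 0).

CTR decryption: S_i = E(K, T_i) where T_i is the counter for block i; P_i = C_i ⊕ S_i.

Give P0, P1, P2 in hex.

P0: T = 0x55, S = E(K, T) = 0x29; 0xBD ⊕ 0x29 = 0x94.
P1: T = 0x56, S = E(K, T) = 0x26; 0x2B ⊕ 0x26 = 0x0D.
P2: T = 0x57, S = E(K, T) = 0x27; 0xFA ⊕ 0x27 = 0xDD.

P0 = 0x94, P1 = 0x0D, P2 = 0xDD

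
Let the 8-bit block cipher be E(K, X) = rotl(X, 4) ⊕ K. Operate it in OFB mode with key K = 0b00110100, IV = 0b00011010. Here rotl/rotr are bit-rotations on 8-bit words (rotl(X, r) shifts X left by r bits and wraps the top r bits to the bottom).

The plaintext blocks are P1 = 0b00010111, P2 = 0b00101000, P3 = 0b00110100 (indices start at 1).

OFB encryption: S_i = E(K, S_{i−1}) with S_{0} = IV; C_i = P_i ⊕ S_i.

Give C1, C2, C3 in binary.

C1: S = E(K, 0b00011010) = 0b10010101; 0b00010111 ⊕ 0b10010101 = 0b10000010.
C2: S = E(K, 0b10010101) = 0b01101101; 0b00101000 ⊕ 0b01101101 = 0b01000101.
C3: S = E(K, 0b01101101) = 0b11100010; 0b00110100 ⊕ 0b11100010 = 0b11010110.

C1 = 0b10000010, C2 = 0b01000101, C3 = 0b11010110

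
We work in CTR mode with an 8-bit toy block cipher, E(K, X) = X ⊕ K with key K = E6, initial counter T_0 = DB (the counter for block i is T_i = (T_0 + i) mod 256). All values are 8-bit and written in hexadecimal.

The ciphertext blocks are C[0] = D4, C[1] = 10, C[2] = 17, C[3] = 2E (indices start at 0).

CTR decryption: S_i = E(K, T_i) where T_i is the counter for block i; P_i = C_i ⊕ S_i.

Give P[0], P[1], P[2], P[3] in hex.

P[0]: T = DB, S = E(K, T) = 3D; D4 ⊕ 3D = E9.
P[1]: T = DC, S = E(K, T) = 3A; 10 ⊕ 3A = 2A.
P[2]: T = DD, S = E(K, T) = 3B; 17 ⊕ 3B = 2C.
P[3]: T = DE, S = E(K, T) = 38; 2E ⊕ 38 = 16.

P[0] = E9, P[1] = 2A, P[2] = 2C, P[3] = 16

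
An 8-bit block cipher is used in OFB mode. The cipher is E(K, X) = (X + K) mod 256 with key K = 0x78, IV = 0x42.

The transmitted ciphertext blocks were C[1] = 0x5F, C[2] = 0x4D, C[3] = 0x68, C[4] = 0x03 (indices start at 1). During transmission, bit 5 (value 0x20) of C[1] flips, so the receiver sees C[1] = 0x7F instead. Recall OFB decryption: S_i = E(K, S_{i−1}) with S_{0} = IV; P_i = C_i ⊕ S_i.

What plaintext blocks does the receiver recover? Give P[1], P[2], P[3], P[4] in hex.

P[1] = 0xC5, P[2] = 0x7F, P[3] = 0xC2, P[4] = 0x21

Only C[1] changed, to 0x7F. In OFB, a change in C_i flips the same bit in P_i only; the keystream is unaffected. Decrypting the received ciphertext:
P[1]: S = E(K, 0x42) = 0xBA; 0x7F ⊕ 0xBA = 0xC5.
P[2]: S = E(K, 0xBA) = 0x32; 0x4D ⊕ 0x32 = 0x7F.
P[3]: S = E(K, 0x32) = 0xAA; 0x68 ⊕ 0xAA = 0xC2.
P[4]: S = E(K, 0xAA) = 0x22; 0x03 ⊕ 0x22 = 0x21.
Blocks that differ from the original plaintext: P[1].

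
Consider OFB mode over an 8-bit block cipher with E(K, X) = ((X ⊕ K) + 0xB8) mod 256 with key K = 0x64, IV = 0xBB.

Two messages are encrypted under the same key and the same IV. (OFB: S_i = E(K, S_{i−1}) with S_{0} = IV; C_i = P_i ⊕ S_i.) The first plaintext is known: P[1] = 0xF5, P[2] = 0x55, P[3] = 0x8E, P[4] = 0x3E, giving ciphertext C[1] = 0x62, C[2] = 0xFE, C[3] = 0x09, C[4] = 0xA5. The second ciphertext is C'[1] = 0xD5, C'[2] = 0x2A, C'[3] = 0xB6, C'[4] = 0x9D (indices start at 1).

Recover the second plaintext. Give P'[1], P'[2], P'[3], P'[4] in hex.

P'[1] = 0x42, P'[2] = 0x81, P'[3] = 0x31, P'[4] = 0x06

In OFB with a reused IV, both messages share the same keystream S_i, so C_i ⊕ C'_i = P_i ⊕ P'_i and thus P'_i = P_i ⊕ C_i ⊕ C'_i.
P'[1]: 0xF5 ⊕ 0x62 ⊕ 0xD5 = 0x42.
P'[2]: 0x55 ⊕ 0xFE ⊕ 0x2A = 0x81.
P'[3]: 0x8E ⊕ 0x09 ⊕ 0xB6 = 0x31.
P'[4]: 0x3E ⊕ 0xA5 ⊕ 0x9D = 0x06.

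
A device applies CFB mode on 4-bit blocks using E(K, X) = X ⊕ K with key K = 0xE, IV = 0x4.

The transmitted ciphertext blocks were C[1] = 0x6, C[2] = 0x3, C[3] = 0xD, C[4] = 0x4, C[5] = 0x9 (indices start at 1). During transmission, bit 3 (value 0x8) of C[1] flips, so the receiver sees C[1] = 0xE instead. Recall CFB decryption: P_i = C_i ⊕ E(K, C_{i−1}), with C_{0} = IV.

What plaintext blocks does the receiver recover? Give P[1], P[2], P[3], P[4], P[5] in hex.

Only C[1] changed, to 0xE. In CFB, a change in C_i flips the same bit in P_i and garbles P_{i+1}. Decrypting the received ciphertext:
P[1]: E(K, 0x4) = 0xA; 0xE ⊕ 0xA = 0x4.
P[2]: E(K, 0xE) = 0x0; 0x3 ⊕ 0x0 = 0x3.
P[3]: E(K, 0x3) = 0xD; 0xD ⊕ 0xD = 0x0.
P[4]: E(K, 0xD) = 0x3; 0x4 ⊕ 0x3 = 0x7.
P[5]: E(K, 0x4) = 0xA; 0x9 ⊕ 0xA = 0x3.
Blocks that differ from the original plaintext: P[1], P[2].

P[1] = 0x4, P[2] = 0x3, P[3] = 0x0, P[4] = 0x7, P[5] = 0x3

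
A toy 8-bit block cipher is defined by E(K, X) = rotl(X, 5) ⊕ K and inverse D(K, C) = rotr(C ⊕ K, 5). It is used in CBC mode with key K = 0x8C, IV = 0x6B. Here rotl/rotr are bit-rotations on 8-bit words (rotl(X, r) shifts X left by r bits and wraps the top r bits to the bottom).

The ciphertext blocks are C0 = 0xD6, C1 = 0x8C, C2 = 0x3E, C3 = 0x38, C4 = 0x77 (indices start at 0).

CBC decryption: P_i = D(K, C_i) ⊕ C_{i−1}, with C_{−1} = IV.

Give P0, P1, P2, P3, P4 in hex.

P0 = 0xB9, P1 = 0xD6, P2 = 0x19, P3 = 0x9B, P4 = 0xE7

P0: D(K, 0xD6) = 0xD2; 0xD2 ⊕ 0x6B = 0xB9.
P1: D(K, 0x8C) = 0x00; 0x00 ⊕ 0xD6 = 0xD6.
P2: D(K, 0x3E) = 0x95; 0x95 ⊕ 0x8C = 0x19.
P3: D(K, 0x38) = 0xA5; 0xA5 ⊕ 0x3E = 0x9B.
P4: D(K, 0x77) = 0xDF; 0xDF ⊕ 0x38 = 0xE7.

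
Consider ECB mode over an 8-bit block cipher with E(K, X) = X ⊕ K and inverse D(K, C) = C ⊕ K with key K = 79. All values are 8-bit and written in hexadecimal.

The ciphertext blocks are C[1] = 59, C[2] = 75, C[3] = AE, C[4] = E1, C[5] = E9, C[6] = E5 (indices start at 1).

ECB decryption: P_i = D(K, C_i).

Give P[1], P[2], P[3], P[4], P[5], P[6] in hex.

P[1] = 20, P[2] = 0C, P[3] = D7, P[4] = 98, P[5] = 90, P[6] = 9C

P[1]: D(K, 59) = 20.
P[2]: D(K, 75) = 0C.
P[3]: D(K, AE) = D7.
P[4]: D(K, E1) = 98.
P[5]: D(K, E9) = 90.
P[6]: D(K, E5) = 9C.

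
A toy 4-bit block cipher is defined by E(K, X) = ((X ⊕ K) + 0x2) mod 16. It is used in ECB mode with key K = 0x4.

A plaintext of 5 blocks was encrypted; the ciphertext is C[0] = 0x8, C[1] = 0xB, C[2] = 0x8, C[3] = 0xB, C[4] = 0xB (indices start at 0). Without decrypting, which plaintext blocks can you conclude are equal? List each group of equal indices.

P[0] = P[2]; P[1] = P[3] = P[4]

ECB encrypts each block independently with the same key, so equal ciphertext blocks imply equal plaintext blocks.
C[0] = C[2] = 0x8, so P[0] = P[2].
C[1] = C[3] = C[4] = 0xB, so P[1] = P[3] = P[4].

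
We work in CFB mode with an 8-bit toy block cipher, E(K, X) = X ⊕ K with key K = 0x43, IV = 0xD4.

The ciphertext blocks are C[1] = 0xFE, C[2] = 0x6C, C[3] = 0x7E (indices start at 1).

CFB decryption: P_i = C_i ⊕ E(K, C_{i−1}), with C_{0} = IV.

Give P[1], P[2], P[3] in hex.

P[1] = 0x69, P[2] = 0xD1, P[3] = 0x51

P[1]: E(K, 0xD4) = 0x97; 0xFE ⊕ 0x97 = 0x69.
P[2]: E(K, 0xFE) = 0xBD; 0x6C ⊕ 0xBD = 0xD1.
P[3]: E(K, 0x6C) = 0x2F; 0x7E ⊕ 0x2F = 0x51.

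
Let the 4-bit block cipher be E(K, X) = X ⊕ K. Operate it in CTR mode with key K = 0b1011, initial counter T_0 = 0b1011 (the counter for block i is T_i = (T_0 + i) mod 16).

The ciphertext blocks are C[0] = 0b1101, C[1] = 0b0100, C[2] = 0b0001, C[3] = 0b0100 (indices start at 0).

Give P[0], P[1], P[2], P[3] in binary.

P[0] = 0b1101, P[1] = 0b0011, P[2] = 0b0111, P[3] = 0b0001

CTR decryption: S_i = E(K, T_i) where T_i is the counter for block i; P_i = C_i ⊕ S_i.
P[0]: T = 0b1011, S = E(K, T) = 0b0000; 0b1101 ⊕ 0b0000 = 0b1101.
P[1]: T = 0b1100, S = E(K, T) = 0b0111; 0b0100 ⊕ 0b0111 = 0b0011.
P[2]: T = 0b1101, S = E(K, T) = 0b0110; 0b0001 ⊕ 0b0110 = 0b0111.
P[3]: T = 0b1110, S = E(K, T) = 0b0101; 0b0100 ⊕ 0b0101 = 0b0001.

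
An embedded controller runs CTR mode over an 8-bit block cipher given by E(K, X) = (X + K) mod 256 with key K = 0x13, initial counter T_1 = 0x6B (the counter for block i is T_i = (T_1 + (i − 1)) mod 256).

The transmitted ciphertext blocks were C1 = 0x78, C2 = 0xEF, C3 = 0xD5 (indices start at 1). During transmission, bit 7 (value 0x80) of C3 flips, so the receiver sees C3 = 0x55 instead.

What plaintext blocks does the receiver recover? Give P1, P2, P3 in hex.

CTR decryption: S_i = E(K, T_i) where T_i is the counter for block i; P_i = C_i ⊕ S_i.
Only C3 changed, to 0x55. In CTR, a change in C_i flips the same bit in P_i only; the keystream is unaffected. Decrypting the received ciphertext:
P1: T = 0x6B, S = E(K, T) = 0x7E; 0x78 ⊕ 0x7E = 0x06.
P2: T = 0x6C, S = E(K, T) = 0x7F; 0xEF ⊕ 0x7F = 0x90.
P3: T = 0x6D, S = E(K, T) = 0x80; 0x55 ⊕ 0x80 = 0xD5.
Blocks that differ from the original plaintext: P3.

P1 = 0x06, P2 = 0x90, P3 = 0xD5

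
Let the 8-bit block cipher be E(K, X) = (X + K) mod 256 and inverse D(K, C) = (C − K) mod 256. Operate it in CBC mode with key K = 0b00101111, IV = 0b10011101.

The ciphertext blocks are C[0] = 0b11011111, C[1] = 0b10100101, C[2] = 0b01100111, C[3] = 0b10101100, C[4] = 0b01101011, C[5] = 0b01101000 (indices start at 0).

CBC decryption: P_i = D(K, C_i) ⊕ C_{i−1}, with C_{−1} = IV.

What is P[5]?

P[5] = 0b01010010

P[5]: D(K, 0b01101000) = 0b00111001; 0b00111001 ⊕ 0b01101011 = 0b01010010.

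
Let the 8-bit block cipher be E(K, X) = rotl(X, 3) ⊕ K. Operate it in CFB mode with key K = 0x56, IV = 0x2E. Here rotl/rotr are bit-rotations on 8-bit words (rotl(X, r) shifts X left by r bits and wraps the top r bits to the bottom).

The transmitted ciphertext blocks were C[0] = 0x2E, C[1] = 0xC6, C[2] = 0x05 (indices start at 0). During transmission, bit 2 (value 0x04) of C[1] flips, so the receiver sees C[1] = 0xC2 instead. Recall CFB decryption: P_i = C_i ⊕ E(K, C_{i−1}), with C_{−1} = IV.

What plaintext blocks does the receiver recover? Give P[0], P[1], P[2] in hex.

P[0] = 0x09, P[1] = 0xE5, P[2] = 0x45

Only C[1] changed, to 0xC2. In CFB, a change in C_i flips the same bit in P_i and garbles P_{i+1}. Decrypting the received ciphertext:
P[0]: E(K, 0x2E) = 0x27; 0x2E ⊕ 0x27 = 0x09.
P[1]: E(K, 0x2E) = 0x27; 0xC2 ⊕ 0x27 = 0xE5.
P[2]: E(K, 0xC2) = 0x40; 0x05 ⊕ 0x40 = 0x45.
Blocks that differ from the original plaintext: P[1], P[2].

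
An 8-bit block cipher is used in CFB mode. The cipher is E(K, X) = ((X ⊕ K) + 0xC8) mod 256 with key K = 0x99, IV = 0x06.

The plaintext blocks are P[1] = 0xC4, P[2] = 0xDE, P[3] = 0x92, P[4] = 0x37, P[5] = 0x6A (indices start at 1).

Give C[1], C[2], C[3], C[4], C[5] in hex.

C[1] = 0xA3, C[2] = 0xDC, C[3] = 0x9F, C[4] = 0xF9, C[5] = 0x42

CFB encryption: C_i = P_i ⊕ E(K, C_{i−1}), with C_{0} = IV.
C[1]: E(K, 0x06) = 0x67; 0xC4 ⊕ 0x67 = 0xA3.
C[2]: E(K, 0xA3) = 0x02; 0xDE ⊕ 0x02 = 0xDC.
C[3]: E(K, 0xDC) = 0x0D; 0x92 ⊕ 0x0D = 0x9F.
C[4]: E(K, 0x9F) = 0xCE; 0x37 ⊕ 0xCE = 0xF9.
C[5]: E(K, 0xF9) = 0x28; 0x6A ⊕ 0x28 = 0x42.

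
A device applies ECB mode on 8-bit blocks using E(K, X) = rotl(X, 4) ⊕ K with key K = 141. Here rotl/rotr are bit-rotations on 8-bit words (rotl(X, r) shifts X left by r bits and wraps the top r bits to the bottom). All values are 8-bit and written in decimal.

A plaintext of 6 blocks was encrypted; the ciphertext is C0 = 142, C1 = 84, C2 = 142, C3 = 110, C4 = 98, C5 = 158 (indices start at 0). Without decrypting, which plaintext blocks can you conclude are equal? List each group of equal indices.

P0 = P2

ECB encrypts each block independently with the same key, so equal ciphertext blocks imply equal plaintext blocks.
C0 = C2 = 142, so P0 = P2.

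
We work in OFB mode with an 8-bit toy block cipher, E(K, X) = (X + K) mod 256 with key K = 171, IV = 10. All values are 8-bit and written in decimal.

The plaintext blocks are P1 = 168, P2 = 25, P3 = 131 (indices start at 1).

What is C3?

C3 = 136

OFB encryption: S_i = E(K, S_{i−1}) with S_{0} = IV; C_i = P_i ⊕ S_i.
C1: S = E(K, 10) = 181; 168 ⊕ 181 = 29.
C2: S = E(K, 181) = 96; 25 ⊕ 96 = 121.
C3: S = E(K, 96) = 11; 131 ⊕ 11 = 136.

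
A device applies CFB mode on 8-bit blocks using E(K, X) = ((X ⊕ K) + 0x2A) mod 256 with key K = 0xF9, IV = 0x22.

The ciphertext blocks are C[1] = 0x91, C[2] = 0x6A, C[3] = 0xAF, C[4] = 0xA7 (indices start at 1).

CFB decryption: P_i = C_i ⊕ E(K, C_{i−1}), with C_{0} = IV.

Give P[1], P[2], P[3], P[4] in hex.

P[1] = 0x94, P[2] = 0xF8, P[3] = 0x12, P[4] = 0x27

P[1]: E(K, 0x22) = 0x05; 0x91 ⊕ 0x05 = 0x94.
P[2]: E(K, 0x91) = 0x92; 0x6A ⊕ 0x92 = 0xF8.
P[3]: E(K, 0x6A) = 0xBD; 0xAF ⊕ 0xBD = 0x12.
P[4]: E(K, 0xAF) = 0x80; 0xA7 ⊕ 0x80 = 0x27.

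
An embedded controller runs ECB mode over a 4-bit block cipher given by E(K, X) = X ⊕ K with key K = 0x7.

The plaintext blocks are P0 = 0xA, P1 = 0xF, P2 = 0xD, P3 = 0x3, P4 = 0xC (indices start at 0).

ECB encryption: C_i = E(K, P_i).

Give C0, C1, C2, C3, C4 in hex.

C0 = 0xD, C1 = 0x8, C2 = 0xA, C3 = 0x4, C4 = 0xB

C0: E(K, 0xA) = 0xD.
C1: E(K, 0xF) = 0x8.
C2: E(K, 0xD) = 0xA.
C3: E(K, 0x3) = 0x4.
C4: E(K, 0xC) = 0xB.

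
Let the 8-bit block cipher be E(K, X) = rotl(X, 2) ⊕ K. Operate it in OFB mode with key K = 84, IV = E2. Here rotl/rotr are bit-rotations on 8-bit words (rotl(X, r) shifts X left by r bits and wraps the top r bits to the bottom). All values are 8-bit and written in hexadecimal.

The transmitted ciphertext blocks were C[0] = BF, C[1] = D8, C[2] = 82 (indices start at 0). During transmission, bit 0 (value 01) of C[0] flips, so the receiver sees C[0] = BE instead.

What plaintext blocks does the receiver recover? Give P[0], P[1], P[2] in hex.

OFB decryption: S_i = E(K, S_{i−1}) with S_{−1} = IV; P_i = C_i ⊕ S_i.
Only C[0] changed, to BE. In OFB, a change in C_i flips the same bit in P_i only; the keystream is unaffected. Decrypting the received ciphertext:
P[0]: S = E(K, E2) = 0F; BE ⊕ 0F = B1.
P[1]: S = E(K, 0F) = B8; D8 ⊕ B8 = 60.
P[2]: S = E(K, B8) = 66; 82 ⊕ 66 = E4.
Blocks that differ from the original plaintext: P[0].

P[0] = B1, P[1] = 60, P[2] = E4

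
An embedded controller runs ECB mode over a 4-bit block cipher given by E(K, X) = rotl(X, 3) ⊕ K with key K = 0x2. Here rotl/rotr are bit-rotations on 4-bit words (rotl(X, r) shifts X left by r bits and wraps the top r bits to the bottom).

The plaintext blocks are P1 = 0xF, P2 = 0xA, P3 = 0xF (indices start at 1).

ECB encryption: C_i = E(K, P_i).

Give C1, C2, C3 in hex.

C1: E(K, 0xF) = 0xD.
C2: E(K, 0xA) = 0x7.
C3: E(K, 0xF) = 0xD.

C1 = 0xD, C2 = 0x7, C3 = 0xD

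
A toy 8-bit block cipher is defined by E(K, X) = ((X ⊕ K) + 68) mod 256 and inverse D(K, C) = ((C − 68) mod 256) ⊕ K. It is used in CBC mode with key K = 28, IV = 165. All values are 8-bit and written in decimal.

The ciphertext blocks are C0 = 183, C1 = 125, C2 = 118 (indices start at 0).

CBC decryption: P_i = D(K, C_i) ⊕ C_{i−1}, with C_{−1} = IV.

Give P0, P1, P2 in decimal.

P0: D(K, 183) = 111; 111 ⊕ 165 = 202.
P1: D(K, 125) = 37; 37 ⊕ 183 = 146.
P2: D(K, 118) = 46; 46 ⊕ 125 = 83.

P0 = 202, P1 = 146, P2 = 83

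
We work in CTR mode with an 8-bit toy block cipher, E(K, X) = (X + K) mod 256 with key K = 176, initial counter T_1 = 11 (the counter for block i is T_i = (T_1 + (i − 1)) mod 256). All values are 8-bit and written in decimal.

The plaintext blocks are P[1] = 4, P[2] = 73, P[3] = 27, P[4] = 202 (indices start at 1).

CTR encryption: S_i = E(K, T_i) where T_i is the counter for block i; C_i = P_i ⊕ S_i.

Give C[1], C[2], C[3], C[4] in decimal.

C[1]: T = 11, S = E(K, T) = 187; 4 ⊕ 187 = 191.
C[2]: T = 12, S = E(K, T) = 188; 73 ⊕ 188 = 245.
C[3]: T = 13, S = E(K, T) = 189; 27 ⊕ 189 = 166.
C[4]: T = 14, S = E(K, T) = 190; 202 ⊕ 190 = 116.

C[1] = 191, C[2] = 245, C[3] = 166, C[4] = 116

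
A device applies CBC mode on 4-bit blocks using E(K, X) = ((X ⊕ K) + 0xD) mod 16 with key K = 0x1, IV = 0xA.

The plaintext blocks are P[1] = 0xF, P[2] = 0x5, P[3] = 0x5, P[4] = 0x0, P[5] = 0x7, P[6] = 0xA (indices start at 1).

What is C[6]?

CBC encryption: C_i = E(K, P_i ⊕ C_{i−1}), with C_{0} = IV.
C[1]: P[1] ⊕ 0xA = 0x5; E(K, 0x5) = 0x1.
C[2]: P[2] ⊕ 0x1 = 0x4; E(K, 0x4) = 0x2.
C[3]: P[3] ⊕ 0x2 = 0x7; E(K, 0x7) = 0x3.
C[4]: P[4] ⊕ 0x3 = 0x3; E(K, 0x3) = 0xF.
C[5]: P[5] ⊕ 0xF = 0x8; E(K, 0x8) = 0x6.
C[6]: P[6] ⊕ 0x6 = 0xC; E(K, 0xC) = 0xA.

C[6] = 0xA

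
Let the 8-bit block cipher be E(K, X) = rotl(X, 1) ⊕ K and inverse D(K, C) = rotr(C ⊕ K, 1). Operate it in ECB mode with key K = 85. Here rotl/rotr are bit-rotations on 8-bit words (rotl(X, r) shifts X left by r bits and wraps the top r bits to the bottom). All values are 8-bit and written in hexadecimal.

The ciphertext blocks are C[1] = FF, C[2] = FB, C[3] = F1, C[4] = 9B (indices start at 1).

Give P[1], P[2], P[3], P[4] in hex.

P[1] = 3D, P[2] = 3F, P[3] = 3A, P[4] = 0F

ECB decryption: P_i = D(K, C_i).
P[1]: D(K, FF) = 3D.
P[2]: D(K, FB) = 3F.
P[3]: D(K, F1) = 3A.
P[4]: D(K, 9B) = 0F.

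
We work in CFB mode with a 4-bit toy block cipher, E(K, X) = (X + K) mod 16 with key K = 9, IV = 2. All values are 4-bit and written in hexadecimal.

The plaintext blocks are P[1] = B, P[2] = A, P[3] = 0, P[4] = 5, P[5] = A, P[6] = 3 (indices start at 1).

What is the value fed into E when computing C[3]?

3

CFB encryption: C_i = P_i ⊕ E(K, C_{i−1}), with C_{0} = IV.
C[1]: E(K, 2) = B; B ⊕ B = 0.
C[2]: E(K, 0) = 9; A ⊕ 9 = 3.
C[3]: E(K, 3) = C; 0 ⊕ C = C.
So the input to E for block [3] is 3.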